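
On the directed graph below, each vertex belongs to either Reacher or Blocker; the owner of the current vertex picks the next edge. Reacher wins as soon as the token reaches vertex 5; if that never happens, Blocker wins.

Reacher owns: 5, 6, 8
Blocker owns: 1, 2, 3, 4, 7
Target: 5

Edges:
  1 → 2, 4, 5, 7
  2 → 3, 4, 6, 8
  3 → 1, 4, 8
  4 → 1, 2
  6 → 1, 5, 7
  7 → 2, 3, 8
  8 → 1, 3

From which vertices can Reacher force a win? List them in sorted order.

5, 6

A0 = {5}
A1: add {6} — 6 (Reacher) has 6→5.
A2 = A1; e.g. 1 (Blocker) can still go to 2. Fixed point.
Reacher's winning region = {5, 6}.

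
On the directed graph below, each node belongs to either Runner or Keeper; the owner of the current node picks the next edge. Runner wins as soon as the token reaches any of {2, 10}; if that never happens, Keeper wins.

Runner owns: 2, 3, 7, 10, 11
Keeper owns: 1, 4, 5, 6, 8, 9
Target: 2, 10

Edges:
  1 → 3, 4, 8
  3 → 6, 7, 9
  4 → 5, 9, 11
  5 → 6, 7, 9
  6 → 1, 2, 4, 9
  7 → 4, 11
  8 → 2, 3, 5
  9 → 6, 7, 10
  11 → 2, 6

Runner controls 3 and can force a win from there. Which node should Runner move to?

7

A0 = {2, 10}
A1: add {11} — 11 (Runner) has 11→2.
A2: add {7} — 7 (Runner) has 7→11.
A3: add {3} — 3 (Runner) has 3→7.
A4 = A3; e.g. 1 (Keeper) can still go to 4. Fixed point.
From 3, successor 7 is in the attractor (rank 2); the other successors 6, 9 are not.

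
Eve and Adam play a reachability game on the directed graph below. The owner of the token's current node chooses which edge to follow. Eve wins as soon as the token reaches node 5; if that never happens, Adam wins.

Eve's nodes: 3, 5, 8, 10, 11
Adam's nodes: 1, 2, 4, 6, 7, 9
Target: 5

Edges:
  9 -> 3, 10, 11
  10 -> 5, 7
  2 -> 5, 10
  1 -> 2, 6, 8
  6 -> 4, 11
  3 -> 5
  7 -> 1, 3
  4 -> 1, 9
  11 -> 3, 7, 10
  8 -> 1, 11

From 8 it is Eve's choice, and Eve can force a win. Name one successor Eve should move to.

A0 = {5}
A1: add {3, 10} — 3 (Eve) has 3→5; 10 (Eve) has 10→5.
A2: add {2, 11} — 2 (Adam): all of {5, 10} already in; 11 (Eve) has 11→3.
A3: add {8, 9} — 8 (Eve) has 8→11; 9 (Adam): all of {3, 10, 11} already in.
A4 = A3; e.g. 1 (Adam) can still go to 6. Fixed point.
From 8, successor 11 is in the attractor (rank 2); the other successor 1 is not.

11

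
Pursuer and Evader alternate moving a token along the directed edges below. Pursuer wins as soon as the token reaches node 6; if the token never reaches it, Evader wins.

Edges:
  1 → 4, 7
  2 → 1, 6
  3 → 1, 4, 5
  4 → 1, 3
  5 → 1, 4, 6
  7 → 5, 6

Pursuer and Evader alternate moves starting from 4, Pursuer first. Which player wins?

Track states (vertex, player-to-move).
A0 = {(6,Pursuer), (6,Evader)}
A1: add {(2,Pursuer), (5,Pursuer), (7,Pursuer)}.
A2: add {(7,Evader)}.
A3: add {(1,Pursuer)}.
A4: add {(2,Evader)}.
A5 = A4; e.g. (1,Evader) stays out. (4,Pursuer) never enters ⇒ Evader avoids the target.

Evader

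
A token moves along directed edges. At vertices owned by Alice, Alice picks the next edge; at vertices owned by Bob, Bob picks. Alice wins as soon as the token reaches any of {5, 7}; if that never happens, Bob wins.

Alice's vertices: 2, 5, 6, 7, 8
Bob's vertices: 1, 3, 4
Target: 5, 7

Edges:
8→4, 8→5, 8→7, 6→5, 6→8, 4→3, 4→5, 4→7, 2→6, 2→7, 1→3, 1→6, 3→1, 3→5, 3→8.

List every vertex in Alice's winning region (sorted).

A0 = {5, 7}
A1: add {2, 6, 8} — 2 (Alice) has 2→7; 6 (Alice) has 6→5; 8 (Alice) has 8→5.
A2 = A1; e.g. 1 (Bob) can still go to 3. Fixed point.
Alice's winning region = {2, 5, 6, 7, 8}.

2, 5, 6, 7, 8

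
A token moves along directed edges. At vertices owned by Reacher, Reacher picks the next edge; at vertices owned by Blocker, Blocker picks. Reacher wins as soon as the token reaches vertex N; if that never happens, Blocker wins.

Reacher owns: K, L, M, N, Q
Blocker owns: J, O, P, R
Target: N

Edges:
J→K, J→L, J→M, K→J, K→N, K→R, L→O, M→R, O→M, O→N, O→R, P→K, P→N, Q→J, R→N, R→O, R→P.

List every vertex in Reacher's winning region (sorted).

A0 = {N}
A1: add {K} — K (Reacher) has K→N.
A2: add {P} — P (Blocker): all of {K, N} already in.
A3 = A2; e.g. J (Blocker) can still go to L. Fixed point.
Reacher's winning region = {K, N, P}.

K, N, P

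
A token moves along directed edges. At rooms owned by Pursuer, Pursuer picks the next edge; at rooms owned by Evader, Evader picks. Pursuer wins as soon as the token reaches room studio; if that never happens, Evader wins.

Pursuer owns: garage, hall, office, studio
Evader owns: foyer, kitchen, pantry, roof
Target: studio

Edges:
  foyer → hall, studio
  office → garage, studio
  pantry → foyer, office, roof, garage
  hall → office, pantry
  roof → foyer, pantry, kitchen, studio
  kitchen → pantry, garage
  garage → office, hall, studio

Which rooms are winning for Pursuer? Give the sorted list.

A0 = {studio}
A1: add {garage, office} — office (Pursuer) has office→studio; garage (Pursuer) has garage→studio.
A2: add {hall} — hall (Pursuer) has hall→office.
A3: add {foyer} — foyer (Evader): all of {hall, studio} already in.
A4 = A3; e.g. pantry (Evader) can still go to roof. Fixed point.
Pursuer's winning region = {foyer, garage, hall, office, studio}.

foyer, garage, hall, office, studio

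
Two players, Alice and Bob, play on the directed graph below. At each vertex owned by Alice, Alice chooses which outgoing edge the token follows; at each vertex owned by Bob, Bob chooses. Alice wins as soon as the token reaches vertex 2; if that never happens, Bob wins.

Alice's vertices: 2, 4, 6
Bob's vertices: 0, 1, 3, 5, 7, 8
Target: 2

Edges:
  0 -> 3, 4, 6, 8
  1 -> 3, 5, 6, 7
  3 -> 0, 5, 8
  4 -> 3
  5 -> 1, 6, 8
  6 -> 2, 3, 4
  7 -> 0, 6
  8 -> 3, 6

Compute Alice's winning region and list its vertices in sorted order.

2, 6

A0 = {2}
A1: add {6} — 6 (Alice) has 6→2.
A2 = A1; e.g. 0 (Bob) can still go to 3. Fixed point.
Alice's winning region = {2, 6}.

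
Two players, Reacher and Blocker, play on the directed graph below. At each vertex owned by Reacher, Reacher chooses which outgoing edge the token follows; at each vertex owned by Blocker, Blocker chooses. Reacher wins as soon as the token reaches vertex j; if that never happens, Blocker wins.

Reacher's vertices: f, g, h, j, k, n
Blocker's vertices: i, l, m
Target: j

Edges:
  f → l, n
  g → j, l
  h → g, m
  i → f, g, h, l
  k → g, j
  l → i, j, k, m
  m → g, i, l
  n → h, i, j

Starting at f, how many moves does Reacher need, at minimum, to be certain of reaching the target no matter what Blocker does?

A0 = {j}
A1: add {g, k, n} — g (Reacher) has g→j; k (Reacher) has k→j; n (Reacher) has n→j.
A2: add {f, h} — f (Reacher) has f→n; h (Reacher) has h→g.
A3 = A2; e.g. i (Blocker) can still go to l. Fixed point.
f enters the attractor at level 2, so Reacher can force the target in 2 moves from there.

2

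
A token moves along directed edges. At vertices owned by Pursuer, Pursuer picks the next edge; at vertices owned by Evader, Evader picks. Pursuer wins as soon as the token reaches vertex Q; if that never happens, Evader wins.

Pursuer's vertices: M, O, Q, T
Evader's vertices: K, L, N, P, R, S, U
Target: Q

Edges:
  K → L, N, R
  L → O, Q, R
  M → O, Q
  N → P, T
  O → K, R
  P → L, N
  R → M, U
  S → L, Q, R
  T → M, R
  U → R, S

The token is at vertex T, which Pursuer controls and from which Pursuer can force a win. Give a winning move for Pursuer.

M

A0 = {Q}
A1: add {M} — M (Pursuer) has M→Q.
A2: add {T} — T (Pursuer) has T→M.
A3 = A2; e.g. K (Evader) can still go to L. Fixed point.
From T, successor M is in the attractor (rank 1); the other successor R is not.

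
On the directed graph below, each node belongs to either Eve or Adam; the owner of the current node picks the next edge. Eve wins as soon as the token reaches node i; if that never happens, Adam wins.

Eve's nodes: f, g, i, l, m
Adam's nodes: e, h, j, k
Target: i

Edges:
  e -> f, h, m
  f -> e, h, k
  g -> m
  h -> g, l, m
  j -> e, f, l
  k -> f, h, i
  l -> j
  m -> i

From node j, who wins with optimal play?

A0 = {i}
A1: add {m} — m (Eve) has m→i.
A2: add {g} — g (Eve) has g→m.
A3 = A2; e.g. e (Adam) can still go to f. Fixed point.
j never enters the attractor, so Adam can avoid the target forever.

Adam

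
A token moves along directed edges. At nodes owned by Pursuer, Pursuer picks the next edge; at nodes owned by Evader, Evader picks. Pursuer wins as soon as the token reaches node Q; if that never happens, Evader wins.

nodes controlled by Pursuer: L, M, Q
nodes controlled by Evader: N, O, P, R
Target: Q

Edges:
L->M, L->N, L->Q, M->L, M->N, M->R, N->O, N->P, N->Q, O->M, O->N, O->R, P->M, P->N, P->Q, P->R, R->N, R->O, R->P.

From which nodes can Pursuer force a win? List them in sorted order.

A0 = {Q}
A1: add {L} — L (Pursuer) has L→Q.
A2: add {M} — M (Pursuer) has M→L.
A3 = A2; e.g. N (Evader) can still go to O. Fixed point.
Pursuer's winning region = {L, M, Q}.

L, M, Q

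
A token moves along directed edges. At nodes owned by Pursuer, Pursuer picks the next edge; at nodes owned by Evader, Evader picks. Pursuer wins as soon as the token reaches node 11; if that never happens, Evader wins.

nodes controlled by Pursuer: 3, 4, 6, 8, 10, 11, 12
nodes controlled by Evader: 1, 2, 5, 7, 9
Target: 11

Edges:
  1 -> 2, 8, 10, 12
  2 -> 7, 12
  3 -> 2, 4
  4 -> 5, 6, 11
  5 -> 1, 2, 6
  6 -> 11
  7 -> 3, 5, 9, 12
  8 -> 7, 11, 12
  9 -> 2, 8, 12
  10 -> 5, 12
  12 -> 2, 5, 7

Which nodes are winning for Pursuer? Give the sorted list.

3, 4, 6, 8, 11

A0 = {11}
A1: add {4, 6, 8} — 4 (Pursuer) has 4→11; 6 (Pursuer) has 6→11; 8 (Pursuer) has 8→11.
A2: add {3} — 3 (Pursuer) has 3→4.
A3 = A2; e.g. 1 (Evader) can still go to 2. Fixed point.
Pursuer's winning region = {3, 4, 6, 8, 11}.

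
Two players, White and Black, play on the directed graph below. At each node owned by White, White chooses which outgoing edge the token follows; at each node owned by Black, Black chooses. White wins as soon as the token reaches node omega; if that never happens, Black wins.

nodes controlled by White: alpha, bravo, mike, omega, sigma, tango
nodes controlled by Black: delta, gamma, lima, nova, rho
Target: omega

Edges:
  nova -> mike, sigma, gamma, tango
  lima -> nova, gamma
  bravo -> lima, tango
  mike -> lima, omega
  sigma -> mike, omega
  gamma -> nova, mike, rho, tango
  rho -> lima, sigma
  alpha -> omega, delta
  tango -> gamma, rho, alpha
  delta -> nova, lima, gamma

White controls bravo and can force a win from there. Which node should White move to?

A0 = {omega}
A1: add {alpha, mike, sigma} — mike (White) has mike→omega; sigma (White) has sigma→omega; alpha (White) has alpha→omega.
A2: add {tango} — tango (White) has tango→alpha.
A3: add {bravo} — bravo (White) has bravo→tango.
A4 = A3; e.g. nova (Black) can still go to gamma. Fixed point.
From bravo, successor tango is in the attractor (rank 2); the other successor lima is not.

tango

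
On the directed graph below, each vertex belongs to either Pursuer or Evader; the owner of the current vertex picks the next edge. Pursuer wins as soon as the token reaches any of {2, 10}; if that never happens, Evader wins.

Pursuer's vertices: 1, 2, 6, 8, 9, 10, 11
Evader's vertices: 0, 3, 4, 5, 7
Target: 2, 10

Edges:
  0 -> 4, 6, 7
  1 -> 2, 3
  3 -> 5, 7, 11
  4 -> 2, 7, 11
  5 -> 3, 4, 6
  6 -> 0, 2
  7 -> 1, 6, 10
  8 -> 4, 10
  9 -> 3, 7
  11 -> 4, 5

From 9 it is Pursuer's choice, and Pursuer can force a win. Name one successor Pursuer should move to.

7

A0 = {2, 10}
A1: add {1, 6, 8} — 1 (Pursuer) has 1→2; 6 (Pursuer) has 6→2; 8 (Pursuer) has 8→10.
A2: add {7} — 7 (Evader): all of {1, 6, 10} already in.
A3: add {9} — 9 (Pursuer) has 9→7.
A4 = A3; e.g. 0 (Evader) can still go to 4. Fixed point.
From 9, successor 7 is in the attractor (rank 2); the other successor 3 is not.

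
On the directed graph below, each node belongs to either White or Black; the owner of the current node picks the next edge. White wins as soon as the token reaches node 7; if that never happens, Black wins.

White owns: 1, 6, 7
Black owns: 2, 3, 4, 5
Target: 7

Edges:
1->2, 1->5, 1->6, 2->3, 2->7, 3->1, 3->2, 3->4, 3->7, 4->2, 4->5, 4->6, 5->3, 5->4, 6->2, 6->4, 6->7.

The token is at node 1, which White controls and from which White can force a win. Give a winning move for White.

A0 = {7}
A1: add {6} — 6 (White) has 6→7.
A2: add {1} — 1 (White) has 1→6.
A3 = A2; e.g. 2 (Black) can still go to 3. Fixed point.
From 1, successor 6 is in the attractor (rank 1); the other successors 2, 5 are not.

6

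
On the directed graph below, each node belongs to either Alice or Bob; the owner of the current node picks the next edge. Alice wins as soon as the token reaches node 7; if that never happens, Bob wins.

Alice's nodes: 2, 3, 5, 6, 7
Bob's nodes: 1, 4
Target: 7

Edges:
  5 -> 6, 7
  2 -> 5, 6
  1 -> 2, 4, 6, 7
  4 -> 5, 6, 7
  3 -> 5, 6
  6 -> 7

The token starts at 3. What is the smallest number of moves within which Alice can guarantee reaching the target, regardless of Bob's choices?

2

A0 = {7}
A1: add {5, 6} — 5 (Alice) has 5→7; 6 (Alice) has 6→7.
A2: add {2, 3, 4} — 2 (Alice) has 2→5; 3 (Alice) has 3→5; 4 (Bob): all of {5, 6, 7} already in.
3 enters the attractor at level 2, so Alice can force the target in 2 moves from there.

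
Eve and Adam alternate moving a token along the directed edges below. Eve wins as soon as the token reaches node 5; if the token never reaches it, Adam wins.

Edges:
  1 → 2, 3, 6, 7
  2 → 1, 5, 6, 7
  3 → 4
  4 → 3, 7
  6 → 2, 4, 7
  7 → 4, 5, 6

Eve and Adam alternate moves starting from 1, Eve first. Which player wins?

Adam

Track states (vertex, player-to-move).
A0 = {(5,Eve), (5,Adam)}
A1: add {(2,Eve), (7,Eve)}.
A2 = A1; e.g. (1,Eve) stays out. (1,Eve) never enters ⇒ Adam avoids the target.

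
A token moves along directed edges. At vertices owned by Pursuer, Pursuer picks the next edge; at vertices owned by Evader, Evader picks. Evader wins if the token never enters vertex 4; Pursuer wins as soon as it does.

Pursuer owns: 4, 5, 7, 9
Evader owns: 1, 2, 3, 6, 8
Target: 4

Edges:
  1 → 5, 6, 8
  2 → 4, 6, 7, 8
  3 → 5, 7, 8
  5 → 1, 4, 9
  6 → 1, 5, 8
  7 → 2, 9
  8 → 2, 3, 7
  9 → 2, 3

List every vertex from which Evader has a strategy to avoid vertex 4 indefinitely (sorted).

1, 2, 3, 6, 7, 8, 9

A0 = {4}
A1: add {5} — 5 (Pursuer) has 5→4.
A2 = A1; e.g. 1 (Evader) can still go to 6. Fixed point.
Pursuer's attractor = {4, 5}; Evader avoids the target exactly from the complement.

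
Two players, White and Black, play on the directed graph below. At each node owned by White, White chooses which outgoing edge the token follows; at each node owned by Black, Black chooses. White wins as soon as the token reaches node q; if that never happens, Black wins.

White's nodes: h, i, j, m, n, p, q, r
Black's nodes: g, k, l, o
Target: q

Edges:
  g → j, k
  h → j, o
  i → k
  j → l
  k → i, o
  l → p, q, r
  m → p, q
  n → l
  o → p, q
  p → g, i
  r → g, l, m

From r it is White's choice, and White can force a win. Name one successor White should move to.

A0 = {q}
A1: add {m} — m (White) has m→q.
A2: add {r} — r (White) has r→m.
A3 = A2; e.g. g (Black) can still go to j. Fixed point.
From r, successor m is in the attractor (rank 1); the other successors g, l are not.

m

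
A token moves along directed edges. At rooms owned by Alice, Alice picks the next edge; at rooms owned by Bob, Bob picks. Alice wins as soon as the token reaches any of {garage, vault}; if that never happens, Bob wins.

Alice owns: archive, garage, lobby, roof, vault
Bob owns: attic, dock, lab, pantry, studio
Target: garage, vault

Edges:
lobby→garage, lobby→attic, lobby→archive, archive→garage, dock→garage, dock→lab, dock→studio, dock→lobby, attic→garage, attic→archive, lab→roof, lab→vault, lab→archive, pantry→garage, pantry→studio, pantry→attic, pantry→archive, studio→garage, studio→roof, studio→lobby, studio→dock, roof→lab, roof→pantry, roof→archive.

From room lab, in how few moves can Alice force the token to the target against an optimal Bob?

A0 = {garage, vault}
A1: add {archive, lobby} — lobby (Alice) has lobby→garage; archive (Alice) has archive→garage.
A2: add {attic, roof} — roof (Alice) has roof→archive; attic (Bob): all of {garage, archive} already in.
A3: add {lab} — lab (Bob): all of {roof, vault, archive} already in.
A4 = A3; e.g. studio (Bob) can still go to dock. Fixed point.
lab enters the attractor at level 3, so Alice can force the target in 3 moves from there.

3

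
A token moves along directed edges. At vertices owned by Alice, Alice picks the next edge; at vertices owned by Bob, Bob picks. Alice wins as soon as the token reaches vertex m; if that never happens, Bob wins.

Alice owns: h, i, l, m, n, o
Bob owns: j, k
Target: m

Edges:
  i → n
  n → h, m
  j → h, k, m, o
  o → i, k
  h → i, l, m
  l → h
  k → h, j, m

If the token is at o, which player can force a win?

Alice

A0 = {m}
A1: add {h, n} — h (Alice) has h→m; n (Alice) has n→m.
A2: add {i, l} — i (Alice) has i→n; l (Alice) has l→h.
A3: add {o} — o (Alice) has o→i.
A4 = A3; e.g. j (Bob) can still go to k. Fixed point.
o ∈ A3, so Alice can force the target.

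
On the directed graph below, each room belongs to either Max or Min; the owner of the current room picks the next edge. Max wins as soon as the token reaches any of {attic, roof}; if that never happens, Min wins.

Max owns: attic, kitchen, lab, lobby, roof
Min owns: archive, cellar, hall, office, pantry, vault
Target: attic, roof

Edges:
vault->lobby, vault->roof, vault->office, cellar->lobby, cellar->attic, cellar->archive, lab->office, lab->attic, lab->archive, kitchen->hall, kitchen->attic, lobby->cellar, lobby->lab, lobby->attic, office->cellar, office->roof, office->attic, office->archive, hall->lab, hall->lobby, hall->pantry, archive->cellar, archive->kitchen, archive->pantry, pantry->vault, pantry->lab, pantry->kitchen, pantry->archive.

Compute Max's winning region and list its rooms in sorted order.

attic, kitchen, lab, lobby, roof

A0 = {attic, roof}
A1: add {kitchen, lab, lobby} — lab (Max) has lab→attic; kitchen (Max) has kitchen→attic; lobby (Max) has lobby→attic.
A2 = A1; e.g. vault (Min) can still go to office. Fixed point.
Max's winning region = {attic, kitchen, lab, lobby, roof}.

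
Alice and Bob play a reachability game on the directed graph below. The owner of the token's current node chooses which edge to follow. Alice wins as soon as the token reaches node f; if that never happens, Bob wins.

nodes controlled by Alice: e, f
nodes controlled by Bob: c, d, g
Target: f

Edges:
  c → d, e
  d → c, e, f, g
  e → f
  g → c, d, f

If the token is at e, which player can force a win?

A0 = {f}
A1: add {e} — e (Alice) has e→f.
A2 = A1; e.g. c (Bob) can still go to d. Fixed point.
e ∈ A1, so Alice can force the target.

Alice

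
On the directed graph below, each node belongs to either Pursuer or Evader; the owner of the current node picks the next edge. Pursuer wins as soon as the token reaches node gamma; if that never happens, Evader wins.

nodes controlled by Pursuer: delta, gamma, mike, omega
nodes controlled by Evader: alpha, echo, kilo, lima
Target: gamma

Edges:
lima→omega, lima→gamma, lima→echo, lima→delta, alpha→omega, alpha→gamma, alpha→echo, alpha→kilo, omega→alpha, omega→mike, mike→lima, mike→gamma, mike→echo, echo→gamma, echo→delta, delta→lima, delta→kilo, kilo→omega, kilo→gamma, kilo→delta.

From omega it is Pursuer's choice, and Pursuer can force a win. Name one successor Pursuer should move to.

mike

A0 = {gamma}
A1: add {mike} — mike (Pursuer) has mike→gamma.
A2: add {omega} — omega (Pursuer) has omega→mike.
A3 = A2; e.g. lima (Evader) can still go to echo. Fixed point.
From omega, successor mike is in the attractor (rank 1); the other successor alpha is not.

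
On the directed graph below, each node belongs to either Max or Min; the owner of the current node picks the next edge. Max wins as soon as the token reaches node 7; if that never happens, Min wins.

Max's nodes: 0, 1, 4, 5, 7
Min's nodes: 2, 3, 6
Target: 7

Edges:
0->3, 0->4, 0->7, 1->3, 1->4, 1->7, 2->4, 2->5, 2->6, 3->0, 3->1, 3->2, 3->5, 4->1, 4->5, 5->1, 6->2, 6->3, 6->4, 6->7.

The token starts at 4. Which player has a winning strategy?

A0 = {7}
A1: add {0, 1} — 0 (Max) has 0→7; 1 (Max) has 1→7.
A2: add {4, 5} — 4 (Max) has 4→1; 5 (Max) has 5→1.
A3 = A2; e.g. 2 (Min) can still go to 6. Fixed point.
4 ∈ A2, so Max can force the target.

Max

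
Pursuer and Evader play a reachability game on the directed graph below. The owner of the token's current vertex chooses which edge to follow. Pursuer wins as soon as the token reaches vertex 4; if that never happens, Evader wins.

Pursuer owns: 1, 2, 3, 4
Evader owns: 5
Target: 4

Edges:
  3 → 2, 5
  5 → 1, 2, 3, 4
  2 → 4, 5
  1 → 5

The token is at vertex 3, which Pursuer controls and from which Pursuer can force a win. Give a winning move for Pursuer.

A0 = {4}
A1: add {2} — 2 (Pursuer) has 2→4.
A2: add {3} — 3 (Pursuer) has 3→2.
A3 = A2; e.g. 1 (Pursuer) has no edge into A2. Fixed point.
From 3, successor 2 is in the attractor (rank 1); the other successor 5 is not.

2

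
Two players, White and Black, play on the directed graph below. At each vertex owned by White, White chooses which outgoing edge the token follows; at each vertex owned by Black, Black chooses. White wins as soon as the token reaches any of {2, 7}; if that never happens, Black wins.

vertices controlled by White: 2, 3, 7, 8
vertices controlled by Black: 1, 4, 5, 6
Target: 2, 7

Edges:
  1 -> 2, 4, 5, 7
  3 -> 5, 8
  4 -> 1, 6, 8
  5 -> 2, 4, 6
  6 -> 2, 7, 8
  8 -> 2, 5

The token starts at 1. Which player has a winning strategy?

A0 = {2, 7}
A1: add {8} — 8 (White) has 8→2.
A2: add {3, 6} — 3 (White) has 3→8; 6 (Black): all of {2, 7, 8} already in.
A3 = A2; e.g. 1 (Black) can still go to 4. Fixed point.
1 never enters the attractor, so Black can avoid the target forever.

Black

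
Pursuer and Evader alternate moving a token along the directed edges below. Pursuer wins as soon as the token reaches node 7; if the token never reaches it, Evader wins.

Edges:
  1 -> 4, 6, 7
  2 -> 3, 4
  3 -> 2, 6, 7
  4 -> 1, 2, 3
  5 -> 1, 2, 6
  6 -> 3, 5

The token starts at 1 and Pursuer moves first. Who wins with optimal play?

Track states (vertex, player-to-move).
A0 = {(7,Pursuer), (7,Evader)}
A1: add {(1,Pursuer), (3,Pursuer)}.
(1,Pursuer) ∈ A1 ⇒ Pursuer forces the target.

Pursuer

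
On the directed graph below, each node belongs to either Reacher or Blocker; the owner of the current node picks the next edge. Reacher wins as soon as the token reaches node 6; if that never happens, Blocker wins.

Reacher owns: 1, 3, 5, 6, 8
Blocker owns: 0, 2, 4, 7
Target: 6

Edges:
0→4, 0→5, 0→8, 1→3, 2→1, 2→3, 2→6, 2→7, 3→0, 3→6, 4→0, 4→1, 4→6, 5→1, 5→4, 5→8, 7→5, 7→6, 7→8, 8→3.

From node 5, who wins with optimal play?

Reacher

A0 = {6}
A1: add {3} — 3 (Reacher) has 3→6.
A2: add {1, 8} — 1 (Reacher) has 1→3; 8 (Reacher) has 8→3.
A3: add {5} — 5 (Reacher) has 5→1.
5 ∈ A3, so Reacher can force the target.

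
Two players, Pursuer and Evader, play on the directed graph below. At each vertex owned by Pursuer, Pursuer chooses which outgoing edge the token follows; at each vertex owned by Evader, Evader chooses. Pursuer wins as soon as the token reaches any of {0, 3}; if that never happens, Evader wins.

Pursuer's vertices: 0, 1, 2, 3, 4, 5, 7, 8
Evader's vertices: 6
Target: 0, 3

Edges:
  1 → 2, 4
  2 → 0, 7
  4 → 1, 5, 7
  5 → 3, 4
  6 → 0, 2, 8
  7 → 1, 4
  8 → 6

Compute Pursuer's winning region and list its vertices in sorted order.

0, 1, 2, 3, 4, 5, 7

A0 = {0, 3}
A1: add {2, 5} — 2 (Pursuer) has 2→0; 5 (Pursuer) has 5→3.
A2: add {1, 4} — 1 (Pursuer) has 1→2; 4 (Pursuer) has 4→5.
A3: add {7} — 7 (Pursuer) has 7→1.
A4 = A3; e.g. 6 (Evader) can still go to 8. Fixed point.
Pursuer's winning region = {0, 1, 2, 3, 4, 5, 7}.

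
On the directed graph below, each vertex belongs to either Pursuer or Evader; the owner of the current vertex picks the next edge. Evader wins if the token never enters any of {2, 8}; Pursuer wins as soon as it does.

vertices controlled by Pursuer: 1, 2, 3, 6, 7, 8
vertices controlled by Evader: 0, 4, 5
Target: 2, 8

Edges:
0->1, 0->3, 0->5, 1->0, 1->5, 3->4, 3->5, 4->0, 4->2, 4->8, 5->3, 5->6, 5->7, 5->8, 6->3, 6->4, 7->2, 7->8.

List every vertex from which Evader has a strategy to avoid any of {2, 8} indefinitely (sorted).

A0 = {2, 8}
A1: add {7} — 7 (Pursuer) has 7→2.
A2 = A1; e.g. 0 (Evader) can still go to 1. Fixed point.
Pursuer's attractor = {2, 7, 8}; Evader avoids the target exactly from the complement.

0, 1, 3, 4, 5, 6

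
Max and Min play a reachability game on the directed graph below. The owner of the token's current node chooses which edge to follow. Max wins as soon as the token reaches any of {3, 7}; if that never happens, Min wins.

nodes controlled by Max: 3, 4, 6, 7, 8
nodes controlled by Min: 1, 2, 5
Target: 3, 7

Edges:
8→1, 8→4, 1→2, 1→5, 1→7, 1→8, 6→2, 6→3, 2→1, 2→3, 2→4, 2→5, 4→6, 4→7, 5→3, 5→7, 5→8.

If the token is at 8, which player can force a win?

A0 = {3, 7}
A1: add {4, 6} — 4 (Max) has 4→7; 6 (Max) has 6→3.
A2: add {8} — 8 (Max) has 8→4.
8 ∈ A2, so Max can force the target.

Max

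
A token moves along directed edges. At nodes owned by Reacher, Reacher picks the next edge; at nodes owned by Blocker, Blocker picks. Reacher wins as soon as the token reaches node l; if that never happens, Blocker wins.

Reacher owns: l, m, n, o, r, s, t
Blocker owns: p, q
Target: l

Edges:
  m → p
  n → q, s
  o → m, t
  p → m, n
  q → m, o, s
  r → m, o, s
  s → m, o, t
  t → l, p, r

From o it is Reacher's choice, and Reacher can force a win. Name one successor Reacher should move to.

A0 = {l}
A1: add {t} — t (Reacher) has t→l.
A2: add {o, s} — o (Reacher) has o→t; s (Reacher) has s→t.
A3: add {n, r} — n (Reacher) has n→s; r (Reacher) has r→o.
A4 = A3; e.g. m (Reacher) has no edge into A3. Fixed point.
From o, successor t is in the attractor (rank 1); the other successor m is not.

t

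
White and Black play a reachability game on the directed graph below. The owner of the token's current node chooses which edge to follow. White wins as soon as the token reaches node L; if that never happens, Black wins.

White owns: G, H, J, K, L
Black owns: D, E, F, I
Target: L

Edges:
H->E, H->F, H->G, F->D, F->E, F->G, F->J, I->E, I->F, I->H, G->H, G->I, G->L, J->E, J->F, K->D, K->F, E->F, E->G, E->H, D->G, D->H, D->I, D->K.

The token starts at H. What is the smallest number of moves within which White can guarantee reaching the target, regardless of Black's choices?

2

A0 = {L}
A1: add {G} — G (White) has G→L.
A2: add {H} — H (White) has H→G.
A3 = A2; e.g. D (Black) can still go to I. Fixed point.
H enters the attractor at level 2, so White can force the target in 2 moves from there.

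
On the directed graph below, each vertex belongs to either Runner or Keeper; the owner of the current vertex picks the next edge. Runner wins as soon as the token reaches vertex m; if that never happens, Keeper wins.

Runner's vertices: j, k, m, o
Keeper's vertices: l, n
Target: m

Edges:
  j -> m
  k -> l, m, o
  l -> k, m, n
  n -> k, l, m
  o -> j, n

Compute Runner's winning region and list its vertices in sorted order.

j, k, m, o

A0 = {m}
A1: add {j, k} — j (Runner) has j→m; k (Runner) has k→m.
A2: add {o} — o (Runner) has o→j.
A3 = A2; e.g. l (Keeper) can still go to n. Fixed point.
Runner's winning region = {j, k, m, o}.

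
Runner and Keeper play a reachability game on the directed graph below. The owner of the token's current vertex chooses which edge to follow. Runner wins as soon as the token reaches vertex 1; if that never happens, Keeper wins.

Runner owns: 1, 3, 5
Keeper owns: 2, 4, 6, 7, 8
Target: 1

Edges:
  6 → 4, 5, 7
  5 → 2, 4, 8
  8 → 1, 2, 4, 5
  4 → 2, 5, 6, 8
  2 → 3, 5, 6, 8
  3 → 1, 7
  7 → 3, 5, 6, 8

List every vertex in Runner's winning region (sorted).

A0 = {1}
A1: add {3} — 3 (Runner) has 3→1.
A2 = A1; e.g. 2 (Keeper) can still go to 5. Fixed point.
Runner's winning region = {1, 3}.

1, 3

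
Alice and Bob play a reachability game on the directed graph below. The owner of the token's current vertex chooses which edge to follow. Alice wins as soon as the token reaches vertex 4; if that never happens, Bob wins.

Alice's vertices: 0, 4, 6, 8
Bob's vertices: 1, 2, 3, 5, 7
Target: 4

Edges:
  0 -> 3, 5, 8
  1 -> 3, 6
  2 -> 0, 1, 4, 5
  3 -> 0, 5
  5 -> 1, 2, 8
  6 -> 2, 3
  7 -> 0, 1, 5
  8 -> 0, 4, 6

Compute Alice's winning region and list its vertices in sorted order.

0, 4, 8

A0 = {4}
A1: add {8} — 8 (Alice) has 8→4.
A2: add {0} — 0 (Alice) has 0→8.
A3 = A2; e.g. 1 (Bob) can still go to 3. Fixed point.
Alice's winning region = {0, 4, 8}.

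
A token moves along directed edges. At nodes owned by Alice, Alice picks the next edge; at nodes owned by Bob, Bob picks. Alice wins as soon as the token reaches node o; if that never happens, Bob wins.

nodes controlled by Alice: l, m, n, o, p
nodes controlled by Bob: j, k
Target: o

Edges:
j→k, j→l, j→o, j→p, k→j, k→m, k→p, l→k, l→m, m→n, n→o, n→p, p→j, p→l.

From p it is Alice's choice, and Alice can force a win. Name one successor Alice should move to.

l

A0 = {o}
A1: add {n} — n (Alice) has n→o.
A2: add {m} — m (Alice) has m→n.
A3: add {l} — l (Alice) has l→m.
A4: add {p} — p (Alice) has p→l.
A5 = A4; e.g. j (Bob) can still go to k. Fixed point.
From p, successor l is in the attractor (rank 3); the other successor j is not.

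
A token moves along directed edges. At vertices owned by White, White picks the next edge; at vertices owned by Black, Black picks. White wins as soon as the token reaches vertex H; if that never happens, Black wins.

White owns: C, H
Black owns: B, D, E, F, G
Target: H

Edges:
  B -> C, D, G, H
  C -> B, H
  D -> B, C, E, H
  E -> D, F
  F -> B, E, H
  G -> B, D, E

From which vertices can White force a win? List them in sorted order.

C, H

A0 = {H}
A1: add {C} — C (White) has C→H.
A2 = A1; e.g. B (Black) can still go to D. Fixed point.
White's winning region = {C, H}.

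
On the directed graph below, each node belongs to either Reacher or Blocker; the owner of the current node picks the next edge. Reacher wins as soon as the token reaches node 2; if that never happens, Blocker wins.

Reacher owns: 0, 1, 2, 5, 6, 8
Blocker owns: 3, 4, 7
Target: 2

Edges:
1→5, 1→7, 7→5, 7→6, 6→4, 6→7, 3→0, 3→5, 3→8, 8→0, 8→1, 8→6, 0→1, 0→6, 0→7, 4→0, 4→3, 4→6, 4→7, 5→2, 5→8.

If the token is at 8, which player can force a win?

Reacher

A0 = {2}
A1: add {5} — 5 (Reacher) has 5→2.
A2: add {1} — 1 (Reacher) has 1→5.
A3: add {0, 8} — 0 (Reacher) has 0→1; 8 (Reacher) has 8→1.
8 ∈ A3, so Reacher can force the target.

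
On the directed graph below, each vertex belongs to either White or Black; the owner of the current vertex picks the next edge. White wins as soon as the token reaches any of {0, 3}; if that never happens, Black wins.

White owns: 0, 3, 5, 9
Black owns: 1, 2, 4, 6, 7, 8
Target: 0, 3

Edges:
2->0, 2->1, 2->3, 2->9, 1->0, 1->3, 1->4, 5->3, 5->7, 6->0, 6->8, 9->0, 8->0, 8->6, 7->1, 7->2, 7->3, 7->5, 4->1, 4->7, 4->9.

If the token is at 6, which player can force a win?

Black

A0 = {0, 3}
A1: add {5, 9} — 5 (White) has 5→3; 9 (White) has 9→0.
A2 = A1; e.g. 1 (Black) can still go to 4. Fixed point.
6 never enters the attractor, so Black can avoid the target forever.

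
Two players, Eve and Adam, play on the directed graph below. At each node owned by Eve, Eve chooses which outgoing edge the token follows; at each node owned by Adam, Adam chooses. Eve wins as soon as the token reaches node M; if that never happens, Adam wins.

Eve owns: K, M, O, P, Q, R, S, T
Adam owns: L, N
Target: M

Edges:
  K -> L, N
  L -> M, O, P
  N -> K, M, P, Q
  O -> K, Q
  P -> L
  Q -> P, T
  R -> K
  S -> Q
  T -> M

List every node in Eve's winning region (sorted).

A0 = {M}
A1: add {T} — T (Eve) has T→M.
A2: add {Q} — Q (Eve) has Q→T.
A3: add {O, S} — O (Eve) has O→Q; S (Eve) has S→Q.
A4 = A3; e.g. K (Eve) has no edge into A3. Fixed point.
Eve's winning region = {M, O, Q, S, T}.

M, O, Q, S, T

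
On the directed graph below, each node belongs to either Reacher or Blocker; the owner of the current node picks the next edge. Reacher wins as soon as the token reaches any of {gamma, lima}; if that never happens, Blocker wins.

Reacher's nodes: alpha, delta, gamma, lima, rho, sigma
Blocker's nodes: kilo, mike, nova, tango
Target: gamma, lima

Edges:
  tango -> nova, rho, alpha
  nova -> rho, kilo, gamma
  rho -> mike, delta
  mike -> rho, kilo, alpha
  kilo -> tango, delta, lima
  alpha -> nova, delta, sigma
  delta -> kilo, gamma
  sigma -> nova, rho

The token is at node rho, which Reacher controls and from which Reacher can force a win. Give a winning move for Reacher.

A0 = {gamma, lima}
A1: add {delta} — delta (Reacher) has delta→gamma.
A2: add {alpha, rho} — rho (Reacher) has rho→delta; alpha (Reacher) has alpha→delta.
A3: add {sigma} — sigma (Reacher) has sigma→rho.
A4 = A3; e.g. tango (Blocker) can still go to nova. Fixed point.
From rho, successor delta is in the attractor (rank 1); the other successor mike is not.

delta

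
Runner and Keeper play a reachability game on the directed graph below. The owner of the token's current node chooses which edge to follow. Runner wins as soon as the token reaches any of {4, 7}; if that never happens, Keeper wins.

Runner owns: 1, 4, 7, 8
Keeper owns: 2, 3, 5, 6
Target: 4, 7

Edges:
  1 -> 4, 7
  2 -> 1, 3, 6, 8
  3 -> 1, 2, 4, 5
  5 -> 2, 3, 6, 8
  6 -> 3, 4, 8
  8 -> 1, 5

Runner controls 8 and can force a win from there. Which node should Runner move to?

A0 = {4, 7}
A1: add {1} — 1 (Runner) has 1→4.
A2: add {8} — 8 (Runner) has 8→1.
A3 = A2; e.g. 2 (Keeper) can still go to 3. Fixed point.
From 8, successor 1 is in the attractor (rank 1); the other successor 5 is not.

1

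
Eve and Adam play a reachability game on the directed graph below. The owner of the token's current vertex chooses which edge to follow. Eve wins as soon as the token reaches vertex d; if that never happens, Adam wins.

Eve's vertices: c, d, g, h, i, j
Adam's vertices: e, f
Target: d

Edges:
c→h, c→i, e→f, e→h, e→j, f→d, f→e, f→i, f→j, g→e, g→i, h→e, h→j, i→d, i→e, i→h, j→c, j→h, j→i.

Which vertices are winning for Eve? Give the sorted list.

c, d, g, h, i, j

A0 = {d}
A1: add {i} — i (Eve) has i→d.
A2: add {c, g, j} — c (Eve) has c→i; g (Eve) has g→i; j (Eve) has j→i.
A3: add {h} — h (Eve) has h→j.
A4 = A3; e.g. e (Adam) can still go to f. Fixed point.
Eve's winning region = {c, d, g, h, i, j}.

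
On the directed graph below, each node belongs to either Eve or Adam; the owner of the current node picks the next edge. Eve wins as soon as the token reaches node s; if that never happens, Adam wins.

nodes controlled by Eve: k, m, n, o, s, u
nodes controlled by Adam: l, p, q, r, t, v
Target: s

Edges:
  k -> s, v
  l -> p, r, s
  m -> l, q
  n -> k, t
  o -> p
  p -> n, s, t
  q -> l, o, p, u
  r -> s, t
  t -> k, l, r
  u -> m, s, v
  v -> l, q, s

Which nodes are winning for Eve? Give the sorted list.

k, n, s, u

A0 = {s}
A1: add {k, u} — k (Eve) has k→s; u (Eve) has u→s.
A2: add {n} — n (Eve) has n→k.
A3 = A2; e.g. l (Adam) can still go to p. Fixed point.
Eve's winning region = {k, n, s, u}.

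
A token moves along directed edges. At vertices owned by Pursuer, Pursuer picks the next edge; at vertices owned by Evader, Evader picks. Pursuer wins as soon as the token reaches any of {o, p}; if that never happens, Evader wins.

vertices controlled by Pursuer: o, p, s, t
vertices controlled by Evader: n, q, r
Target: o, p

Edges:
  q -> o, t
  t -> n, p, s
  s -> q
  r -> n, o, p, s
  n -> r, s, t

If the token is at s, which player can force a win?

Pursuer

A0 = {o, p}
A1: add {t} — t (Pursuer) has t→p.
A2: add {q} — q (Evader): all of {o, t} already in.
A3: add {s} — s (Pursuer) has s→q.
A4 = A3; e.g. n (Evader) can still go to r. Fixed point.
s ∈ A3, so Pursuer can force the target.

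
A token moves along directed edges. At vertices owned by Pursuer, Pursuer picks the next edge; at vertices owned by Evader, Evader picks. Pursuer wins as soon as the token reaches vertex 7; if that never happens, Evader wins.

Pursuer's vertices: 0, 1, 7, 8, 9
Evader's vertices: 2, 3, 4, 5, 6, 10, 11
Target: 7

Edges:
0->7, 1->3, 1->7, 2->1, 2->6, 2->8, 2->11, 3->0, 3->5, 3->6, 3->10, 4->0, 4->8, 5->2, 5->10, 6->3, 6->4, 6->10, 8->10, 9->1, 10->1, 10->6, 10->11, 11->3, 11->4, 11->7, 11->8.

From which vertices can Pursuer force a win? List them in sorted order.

0, 1, 7, 9

A0 = {7}
A1: add {0, 1} — 0 (Pursuer) has 0→7; 1 (Pursuer) has 1→7.
A2: add {9} — 9 (Pursuer) has 9→1.
A3 = A2; e.g. 2 (Evader) can still go to 6. Fixed point.
Pursuer's winning region = {0, 1, 7, 9}.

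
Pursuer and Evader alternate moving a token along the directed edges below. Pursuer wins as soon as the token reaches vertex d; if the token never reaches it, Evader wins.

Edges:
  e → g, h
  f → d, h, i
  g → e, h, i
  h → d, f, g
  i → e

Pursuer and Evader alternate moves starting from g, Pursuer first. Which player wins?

Track states (vertex, player-to-move).
A0 = {(d,Pursuer), (d,Evader)}
A1: add {(f,Pursuer), (h,Pursuer)}.
A2 = A1; e.g. (e,Pursuer) stays out. (g,Pursuer) never enters ⇒ Evader avoids the target.

Evader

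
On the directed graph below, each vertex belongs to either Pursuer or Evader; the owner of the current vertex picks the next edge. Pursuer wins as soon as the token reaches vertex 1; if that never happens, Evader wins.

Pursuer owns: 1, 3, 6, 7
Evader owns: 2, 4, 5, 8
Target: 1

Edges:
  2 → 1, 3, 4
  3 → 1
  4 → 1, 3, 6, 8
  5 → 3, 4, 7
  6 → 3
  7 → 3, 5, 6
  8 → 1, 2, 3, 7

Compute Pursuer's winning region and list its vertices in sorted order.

1, 3, 6, 7

A0 = {1}
A1: add {3} — 3 (Pursuer) has 3→1.
A2: add {6, 7} — 6 (Pursuer) has 6→3; 7 (Pursuer) has 7→3.
A3 = A2; e.g. 2 (Evader) can still go to 4. Fixed point.
Pursuer's winning region = {1, 3, 6, 7}.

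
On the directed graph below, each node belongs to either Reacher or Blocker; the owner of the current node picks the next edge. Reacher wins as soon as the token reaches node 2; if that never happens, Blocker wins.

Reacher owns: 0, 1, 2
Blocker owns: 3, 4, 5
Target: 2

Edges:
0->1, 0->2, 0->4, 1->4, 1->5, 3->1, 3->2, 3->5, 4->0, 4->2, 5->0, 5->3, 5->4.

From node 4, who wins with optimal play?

Reacher

A0 = {2}
A1: add {0} — 0 (Reacher) has 0→2.
A2: add {4} — 4 (Blocker): all of {0, 2} already in.
4 ∈ A2, so Reacher can force the target.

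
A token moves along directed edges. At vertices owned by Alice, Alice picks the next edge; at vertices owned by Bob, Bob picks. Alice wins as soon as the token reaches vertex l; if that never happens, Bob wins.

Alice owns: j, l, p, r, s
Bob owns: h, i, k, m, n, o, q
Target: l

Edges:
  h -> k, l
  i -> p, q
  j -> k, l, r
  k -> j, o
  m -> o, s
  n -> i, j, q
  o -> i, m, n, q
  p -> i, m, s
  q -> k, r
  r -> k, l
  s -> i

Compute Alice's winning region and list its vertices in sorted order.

A0 = {l}
A1: add {j, r} — j (Alice) has j→l; r (Alice) has r→l.
A2 = A1; e.g. h (Bob) can still go to k. Fixed point.
Alice's winning region = {j, l, r}.

j, l, r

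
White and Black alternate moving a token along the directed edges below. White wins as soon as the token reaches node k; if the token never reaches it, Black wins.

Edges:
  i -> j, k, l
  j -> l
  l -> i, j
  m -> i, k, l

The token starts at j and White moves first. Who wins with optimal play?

Track states (vertex, player-to-move).
A0 = {(k,White), (k,Black)}
A1: add {(i,White), (m,White)}.
A2 = A1; e.g. (i,Black) stays out. (j,White) never enters ⇒ Black avoids the target.

Black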